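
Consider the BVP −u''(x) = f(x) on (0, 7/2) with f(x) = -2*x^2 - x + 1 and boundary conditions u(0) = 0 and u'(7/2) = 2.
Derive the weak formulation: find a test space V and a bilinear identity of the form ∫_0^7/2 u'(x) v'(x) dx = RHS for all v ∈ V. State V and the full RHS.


V = {v ∈ H^1(0, 7/2) : v(0) = 0} (test functions vanish at x = 0 where u is specified); weak form: ∫_0^7/2 u'v' dx = ∫_0^7/2 (-2*x^2 - x + 1) v dx + 2·v(7/2) for all v ∈ V.

Multiply both sides by a test function v and integrate from 0 to 7/2:
  ∫_0^7/2 −u''(x) v(x) dx = ∫_0^7/2 f(x) v(x) dx.
Integrate the LHS by parts once:
  ∫_0^7/2 −u'' v dx = −[u'(x) v(x)]_0^7/2 + ∫_0^7/2 u'(x) v'(x) dx.
Thus ∫_0^7/2 u'(x) v'(x) dx = ∫_0^7/2 f(x) v(x) dx + [u'(x) v(x)]_0^7/2.
Choose V so that boundary terms are either known or forced to vanish.
Mixed BC: u(0) = 0 (Dirichlet) and u'(7/2) = 2 (Neumann). Define V = {v ∈ H^1(0, 7/2) : v(0) = 0}. Then [u' v]_0^7/2 = u'(7/2)·v(7/2) − u'(0)·0 = 2·v(7/2).
Weak formulation: find u (satisfying any essential BC) such that ∫_0^7/2 u'(x) v'(x) dx = ∫_0^7/2 f v dx + 2·v(7/2) for all v ∈ V (Dirichlet at 0 absorbed into V; Neumann datum at x = 7/2 contributes the boundary term).
Substituting f(x) = -2*x^2 - x + 1, the right-hand side is ∫_0^7/2 (-2*x^2 - x + 1) v dx + 2·v(7/2).


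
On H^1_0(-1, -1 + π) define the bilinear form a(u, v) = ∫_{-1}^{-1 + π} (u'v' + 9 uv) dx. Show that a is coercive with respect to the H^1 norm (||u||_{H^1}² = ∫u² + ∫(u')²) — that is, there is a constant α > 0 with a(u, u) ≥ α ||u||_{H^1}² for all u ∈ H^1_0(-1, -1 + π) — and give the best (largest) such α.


α = 1

Coercivity of a(·,·) on H^1_0(-1, -1 + π) means a(u, u) ≥ α ||u||_{H^1}² for every u ∈ H^1_0.
The interval has length L = π, and Poincaré/coercivity depend only on L. Here a(u, u) = ∫(u')² + (9)·∫u².
Here c = 9 ≥ 1, so a(u,u) = ∫(u')² + c∫u² ≥ ∫(u')² + ∫u² = ||u||_{H^1}², i.e. α = 1 works. No larger α is possible: a(u,u) ≥ α||u||_{H^1}² means (1−α)∫(u')² ≥ (α−c)∫u², and for the modes u_n = sin(nπ(x−x₀)/L) (x₀ the left endpoint) one has ∫u_n²/∫(u_n')² = (L/(nπ))² → 0, so a(u_n,u_n)/||u_n||_{H^1}² → 1. Hence the optimal constant is α = 1.
Therefore α = 1.


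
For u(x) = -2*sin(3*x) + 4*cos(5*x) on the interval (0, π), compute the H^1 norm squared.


||u||_{H^1(0,π)}^2 = 228*π

u'(x) = -20*sin(5*x) - 6*cos(3*x).
Expand u² and (u')² and integrate term by term on (0, π), using: for integers n ≥ 1, ∫_0^π sin²(nx) dx = ∫_0^π cos²(nx) dx = π/2; for n ≠ n', ∫_0^π sin(nx)sin(n'x) dx = ∫_0^π cos(nx)cos(n'x) dx = 0; and by product-to-sum, ∫_0^π sin(nx)cos(n'x) dx = ½∫_0^π [sin((n+n')x) + sin((n−n')x)] dx, which is 0 when n+n' is even and 2n/(n²−n'²) when n+n' is odd (it need not vanish on (0, π)).
  u² squared terms: (-2)²·∫sin(3x)² dx = 4·π/2 = 2*π;  (4)²·∫cos(5x)² dx = 16·π/2 = 8*π.
  u² cross terms: 2·(-2)·(4)·∫sin(3x)·cos(5x) dx = -16·(0) = 0.
  So ∫_0^π u² dx = 2*π + 8*π + 0 = 10*π.
  (u')² squared terms: (-20)²·∫sin(5x)² dx = 400·π/2 = 200*π;  (-6)²·∫cos(3x)² dx = 36·π/2 = 18*π.
  (u')² cross terms: 2·(-20)·(-6)·∫sin(5x)·cos(3x) dx = 240·(0) = 0.
  So ∫_0^π (u')² dx = 200*π + 18*π + 0 = 218*π.
||u||_{H^1}^2 = (10*π) + (218*π) = 228*π.


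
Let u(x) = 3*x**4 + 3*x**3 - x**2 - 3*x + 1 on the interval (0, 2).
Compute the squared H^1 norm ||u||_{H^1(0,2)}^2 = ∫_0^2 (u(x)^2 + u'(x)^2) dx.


||u||_{H^1}^2 = 82472/15

The H^1 norm (squared) on an interval (0, L) is
  ||u||_{H^1}^2 = ∫_0^L u(x)^2 dx + ∫_0^L u'(x)^2 dx.
Compute u'(x) = 12*x**3 + 9*x**2 - 2*x - 3.
Then u(x)^2 = 9*x**8 + 18*x**7 + 3*x**6 - 24*x**5 - 11*x**4 + 12*x**3 + 7*x**2 - 6*x + 1 and u'(x)^2 = 144*x**6 + 216*x**5 + 33*x**4 - 108*x**3 - 50*x**2 + 12*x + 9.
Integrate each monomial from 0 to 2 using ∫_0^2 c·x^n dx = c·2^(n+1)/(n+1):
  ∫_0^2 u(x)^2 dx = ∫_0^2 (9*x^8 + 18*x^7 + 3*x^6 - 24*x^5 - 11*x^4 + 12*x^3 + 7*x^2 - 6*x + 1) dx. Term by term:
    ∫_0^2 9*x^8 dx = 512;  ∫_0^2 18*x^7 dx = 576;  ∫_0^2 3*x^6 dx = 384/7;
    ∫_0^2 -24*x^5 dx = -256;  ∫_0^2 -11*x^4 dx = -352/5;  ∫_0^2 12*x^3 dx = 48;
    ∫_0^2 7*x^2 dx = 56/3;  ∫_0^2 -6*x dx = -12;  ∫_0^2 1 dx = 2.
  Sum: 512 + 576 + 384/7 − 256 − 352/5 + 48 + 56/3 − 12 + 2 = 91678/105.
  ∫_0^2 u'(x)^2 dx = ∫_0^2 (144*x^6 + 216*x^5 + 33*x^4 - 108*x^3 - 50*x^2 + 12*x + 9) dx. Term by term:
    ∫_0^2 144*x^6 dx = 18432/7;  ∫_0^2 216*x^5 dx = 2304;  ∫_0^2 33*x^4 dx = 1056/5;
    ∫_0^2 -108*x^3 dx = -432;  ∫_0^2 -50*x^2 dx = -400/3;  ∫_0^2 12*x dx = 24;
    ∫_0^2 9 dx = 18.
  Sum: 18432/7 + 2304 + 1056/5 − 432 − 400/3 + 24 + 18 = 485626/105.
Adding: ||u||_{H^1}^2 = 91678/105 + 485626/105 = 82472/15.


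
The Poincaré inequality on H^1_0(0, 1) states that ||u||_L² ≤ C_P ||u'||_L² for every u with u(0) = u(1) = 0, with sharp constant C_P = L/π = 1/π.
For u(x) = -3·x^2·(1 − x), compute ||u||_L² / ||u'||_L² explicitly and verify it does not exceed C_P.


||u||_L² / ||u'||_L² = sqrt(14)/14 < C_P = 1/π.

u(x) = -3·x^2·(1 − x), so u'(x) = 3*x*(3*x - 2).
u(x) = -3·x^2·(1 − x) vanishes at x = 0 and x = 1, so u ∈ H^1_0(0, 1). Differentiate via the product rule and integrate the resulting polynomials term by term.
  ∫_0^1 u² dx = ∫_0^1 (9*x^6 - 18*x^5 + 9*x^4) dx. Term by term:
    ∫_0^1 9*x^6 dx = 9/7;  ∫_0^1 -18*x^5 dx = -3;  ∫_0^1 9*x^4 dx = 9/5.
  Sum: 9/7 − 3 + 9/5 = 3/35.
  ∫_0^1 (u')² dx = ∫_0^1 (81*x^4 - 108*x^3 + 36*x^2) dx. Term by term:
    ∫_0^1 81*x^4 dx = 81/5;  ∫_0^1 -108*x^3 dx = -27;  ∫_0^1 36*x^2 dx = 12.
  Sum: 81/5 − 27 + 12 = 6/5.
∫_0^1 u² dx = 3/35, so ||u||_L² = sqrt(105)/35.
∫_0^1 (u')² dx = 6/5, so ||u'||_L² = sqrt(30)/5.
Ratio ||u||_L² / ||u'||_L² = sqrt(14)/14.
Sharp Poincaré constant on H^1_0(0, 1) is C_P = L/π = 1/π, achieved by sin(π·x).
A polynomial bump cannot attain the sharp Poincaré constant (only the first sine eigenfunction does), so the ratio is strictly less than C_P, consistent with ||u||_L² ≤ C_P ||u'||_L².


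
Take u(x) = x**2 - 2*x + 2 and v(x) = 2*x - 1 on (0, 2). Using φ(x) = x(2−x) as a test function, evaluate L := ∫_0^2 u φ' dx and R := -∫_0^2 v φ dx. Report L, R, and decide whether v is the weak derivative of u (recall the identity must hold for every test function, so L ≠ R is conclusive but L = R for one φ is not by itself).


LHS = 0, RHS = -4/3. No, v is not the weak derivative of u.

u(x) = x**2 - 2*x + 2, classical derivative u'(x) = 2*x - 2.
φ(x) = x(2−x), so φ'(x) = 2 - 2*x.
Note φ(0) = φ(2) = 0, so the boundary term u·φ vanishes.
LHS = ∫_0^2 u(x) φ'(x) dx = ∫_0^2 (-2*x^3 + 6*x^2 - 8*x + 4) dx. Term by term:
  ∫_0^2 -2*x^3 dx = -8;  ∫_0^2 6*x^2 dx = 16;  ∫_0^2 -8*x dx = -16;
  ∫_0^2 4 dx = 8.
Sum: -8 + 16 − 16 + 8 = 0.
So LHS = 0.
∫_0^2 v(x) φ(x) dx = ∫_0^2 (-2*x^3 + 5*x^2 - 2*x) dx. Term by term:
  ∫_0^2 -2*x^3 dx = -8;  ∫_0^2 5*x^2 dx = 40/3;  ∫_0^2 -2*x dx = -4.
Sum: -8 + 40/3 − 4 = 4/3.
So RHS = -∫_0^2 v(x) φ(x) dx = -4/3.
LHS − RHS = 4/3 ≠ 0, so the identity fails.
(For a valid weak derivative the identity must hold for EVERY test function, in particular this one. The failure shows v is NOT the weak derivative of u.)
Correct weak derivative would be u'(x) = 2*x - 2.


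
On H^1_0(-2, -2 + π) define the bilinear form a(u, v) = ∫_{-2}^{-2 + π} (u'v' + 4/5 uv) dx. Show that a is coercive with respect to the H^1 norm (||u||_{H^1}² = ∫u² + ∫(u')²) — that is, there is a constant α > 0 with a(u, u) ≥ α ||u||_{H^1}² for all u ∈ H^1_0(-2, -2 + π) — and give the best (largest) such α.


α = 9/10

Coercivity of a(·,·) on H^1_0(-2, -2 + π) means a(u, u) ≥ α ||u||_{H^1}² for every u ∈ H^1_0.
The interval has length L = π, and Poincaré/coercivity depend only on L. Here a(u, u) = ∫(u')² + (4/5)·∫u².
Here 0 < c = 4/5 < 1. The condition a(u,u) ≥ α||u||_{H^1}² reads (1−α)∫(u')² ≥ (α−c)∫u². Any admissible α is ≤ 1 (rapidly oscillating u have ∫u²/∫(u')² → 0), and α = 1 would force 0 ≥ (1−c)∫u², impossible since c < 1; so 1−α > 0. By the sharp Poincaré inequality on H^1_0 of an interval of length L, ∫(u')² ≥ (π/L)²∫u² with equality for the first sine mode sin(π(x−x₀)/L) (x₀ the left endpoint), so the inequality holds for all u iff (1−α)(π/L)² ≥ α − c, i.e. α ≤ ((π/L)² + c)/((π/L)² + 1) = (1 + c(L/π)²)/(1 + (L/π)²). With (π/L)² = 1 and c = 4/5, the largest admissible constant is α = ((π/L)² + c)/((π/L)² + 1).
Simplifying, α = 9/10.


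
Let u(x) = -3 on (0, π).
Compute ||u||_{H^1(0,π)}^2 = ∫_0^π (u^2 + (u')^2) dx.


||u||_{H^1(0,π)}^2 = 9*π

u'(x) = 0.
Expand u² and (u')² and integrate term by term on (0, π), using: for integers n ≥ 1, ∫_0^π sin²(nx) dx = ∫_0^π cos²(nx) dx = π/2; for n ≠ n', ∫_0^π sin(nx)sin(n'x) dx = ∫_0^π cos(nx)cos(n'x) dx = 0; and by product-to-sum, ∫_0^π sin(nx)cos(n'x) dx = ½∫_0^π [sin((n+n')x) + sin((n−n')x)] dx, which is 0 when n+n' is even and 2n/(n²−n'²) when n+n' is odd (it need not vanish on (0, π)). For the constant mode: ∫_0^π 1 dx = π, ∫_0^π cos(nx) dx = 0, ∫_0^π sin(nx) dx = (1−(−1)^n)/n.
  u² squared terms: (-3)²·∫1 dx = 9·π = 9*π.
  So ∫_0^π u² dx = 9*π.
  u' ≡ 0, so ∫_0^π (u')² dx = 0.
||u||_{H^1}^2 = (9*π) + (0) = 9*π.


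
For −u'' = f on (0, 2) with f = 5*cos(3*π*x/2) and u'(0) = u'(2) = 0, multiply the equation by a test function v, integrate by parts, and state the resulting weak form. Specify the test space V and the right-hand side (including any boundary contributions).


V = H^1(0, 2) (no boundary constraint on v; u is determined up to an additive constant); weak form: ∫_0^2 u'v' dx = ∫_0^2 (5*cos(3*π*x/2)) v dx for all v ∈ V.

Multiply both sides by a test function v and integrate from 0 to 2:
  ∫_0^2 −u''(x) v(x) dx = ∫_0^2 f(x) v(x) dx.
Integrate the LHS by parts once:
  ∫_0^2 −u'' v dx = −[u'(x) v(x)]_0^2 + ∫_0^2 u'(x) v'(x) dx.
Thus ∫_0^2 u'(x) v'(x) dx = ∫_0^2 f(x) v(x) dx + [u'(x) v(x)]_0^2.
Choose V so that boundary terms are either known or forced to vanish.
u has homogeneous Neumann: u'(0) = u'(2) = 0. So [u' v]_0^2 = 0·v(2) − 0·v(0) = 0 for any v; take V = H^1(0, 2).
Weak formulation: find u (satisfying any essential BC) such that ∫_0^2 u'(x) v'(x) dx = ∫_0^2 f v dx for all v ∈ V (homogeneous Neumann, so boundary terms vanish).
Substituting f(x) = 5*cos(3*π*x/2), the right-hand side is ∫_0^2 (5*cos(3*π*x/2)) v dx.
Compatibility check (pure Neumann): taking v ≡ 1 ∈ V gives 0 = ∫_0^2 f dx + (0) − (0), i.e. ∫_0^2 f dx must equal u'(0) − u'(2) = 0. Indeed ∫_0^2 (5*cos(3*π*x/2)) dx = 0, so the data are compatible. The solution is then unique only up to an additive constant (fix it e.g. by requiring ∫_0^2 u dx = 0).


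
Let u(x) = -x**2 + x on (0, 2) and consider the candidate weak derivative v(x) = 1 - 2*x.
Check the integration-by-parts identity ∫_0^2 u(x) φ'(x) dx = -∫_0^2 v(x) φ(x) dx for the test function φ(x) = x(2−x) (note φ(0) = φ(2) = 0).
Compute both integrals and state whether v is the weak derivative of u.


LHS = 4/3, RHS = 4/3. Yes, v = u' weakly.

u(x) = -x**2 + x, classical derivative u'(x) = 1 - 2*x.
φ(x) = x(2−x), so φ'(x) = 2 - 2*x.
Note φ(0) = φ(2) = 0, so the boundary term u·φ vanishes.
LHS = ∫_0^2 u(x) φ'(x) dx = ∫_0^2 (2*x^3 - 4*x^2 + 2*x) dx. Term by term:
  ∫_0^2 2*x^3 dx = 8;  ∫_0^2 -4*x^2 dx = -32/3;  ∫_0^2 2*x dx = 4.
Sum: 8 − 32/3 + 4 = 4/3.
So LHS = 4/3.
∫_0^2 v(x) φ(x) dx = ∫_0^2 (2*x^3 - 5*x^2 + 2*x) dx. Term by term:
  ∫_0^2 2*x^3 dx = 8;  ∫_0^2 -5*x^2 dx = -40/3;  ∫_0^2 2*x dx = 4.
Sum: 8 − 40/3 + 4 = -4/3.
So RHS = -∫_0^2 v(x) φ(x) dx = 4/3.
LHS = RHS, so the identity holds for this test φ.
Moreover u is smooth here and v(x) = u'(x) = 1 - 2*x pointwise, so the identity holds for every test function. Hence v is the weak derivative of u.


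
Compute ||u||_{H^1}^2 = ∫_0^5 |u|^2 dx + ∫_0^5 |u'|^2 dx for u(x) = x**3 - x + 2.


||u||_{H^1}^2 = 334475/21

The H^1 norm (squared) on an interval (0, L) is
  ||u||_{H^1}^2 = ∫_0^L u(x)^2 dx + ∫_0^L u'(x)^2 dx.
Compute u'(x) = 3*x**2 - 1.
Then u(x)^2 = x**6 - 2*x**4 + 4*x**3 + x**2 - 4*x + 4 and u'(x)^2 = 9*x**4 - 6*x**2 + 1.
Integrate each monomial from 0 to 5 using ∫_0^5 c·x^n dx = c·5^(n+1)/(n+1):
  ∫_0^5 u(x)^2 dx = ∫_0^5 (x^6 - 2*x^4 + 4*x^3 + x^2 - 4*x + 4) dx. Term by term:
    ∫_0^5 x^6 dx = 78125/7;  ∫_0^5 -2*x^4 dx = -1250;  ∫_0^5 4*x^3 dx = 625;
    ∫_0^5 x^2 dx = 125/3;  ∫_0^5 -4*x dx = -50;  ∫_0^5 4 dx = 20.
  Sum: 78125/7 − 1250 + 625 + 125/3 − 50 + 20 = 221495/21.
  ∫_0^5 u'(x)^2 dx = ∫_0^5 (9*x^4 - 6*x^2 + 1) dx. Term by term:
    ∫_0^5 9*x^4 dx = 5625;  ∫_0^5 -6*x^2 dx = -250;  ∫_0^5 1 dx = 5.
  Sum: 5625 − 250 + 5 = 5380.
Adding: ||u||_{H^1}^2 = 221495/21 + 5380 = 334475/21.


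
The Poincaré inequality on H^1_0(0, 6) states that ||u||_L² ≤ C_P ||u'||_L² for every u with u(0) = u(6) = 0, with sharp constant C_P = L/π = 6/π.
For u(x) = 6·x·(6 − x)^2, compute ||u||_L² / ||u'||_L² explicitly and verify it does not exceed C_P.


||u||_L² / ||u'||_L² = 3*sqrt(14)/7 < C_P = 6/π.

u(x) = 6·x·(6 − x)^2, so u'(x) = 18*(x - 6)*(x - 2).
u(x) = 6·x·(6 − x)^2 vanishes at x = 0 and x = 6, so u ∈ H^1_0(0, 6). Differentiate via the product rule and integrate the resulting polynomials term by term.
  ∫_0^6 u² dx = ∫_0^6 (36*x^6 - 864*x^5 + 7776*x^4 - 31104*x^3 + 46656*x^2) dx. Term by term:
    ∫_0^6 36*x^6 dx = 10077696/7;  ∫_0^6 -864*x^5 dx = -6718464;  ∫_0^6 7776*x^4 dx = 60466176/5;
    ∫_0^6 -31104*x^3 dx = -10077696;  ∫_0^6 46656*x^2 dx = 3359232.
  Sum: 10077696/7 − 6718464 + 60466176/5 − 10077696 + 3359232 = 3359232/35.
  ∫_0^6 (u')² dx = ∫_0^6 (324*x^4 - 5184*x^3 + 28512*x^2 - 62208*x + 46656) dx. Term by term:
    ∫_0^6 324*x^4 dx = 2519424/5;  ∫_0^6 -5184*x^3 dx = -1679616;  ∫_0^6 28512*x^2 dx = 2052864;
    ∫_0^6 -62208*x dx = -1119744;  ∫_0^6 46656 dx = 279936.
  Sum: 2519424/5 − 1679616 + 2052864 − 1119744 + 279936 = 186624/5.
∫_0^6 u² dx = 3359232/35, so ||u||_L² = 1296*sqrt(70)/35.
∫_0^6 (u')² dx = 186624/5, so ||u'||_L² = 432*sqrt(5)/5.
Ratio ||u||_L² / ||u'||_L² = 3*sqrt(14)/7.
Sharp Poincaré constant on H^1_0(0, 6) is C_P = L/π = 6/π, achieved by sin(π/6·x).
A polynomial bump cannot attain the sharp Poincaré constant (only the first sine eigenfunction does), so the ratio is strictly less than C_P, consistent with ||u||_L² ≤ C_P ||u'||_L².


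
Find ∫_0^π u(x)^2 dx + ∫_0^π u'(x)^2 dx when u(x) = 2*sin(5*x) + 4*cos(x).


||u||_{H^1(0,π)}^2 = 68*π

u'(x) = -4*sin(x) + 10*cos(5*x).
Expand u² and (u')² and integrate term by term on (0, π), using: for integers n ≥ 1, ∫_0^π sin²(nx) dx = ∫_0^π cos²(nx) dx = π/2; for n ≠ n', ∫_0^π sin(nx)sin(n'x) dx = ∫_0^π cos(nx)cos(n'x) dx = 0; and by product-to-sum, ∫_0^π sin(nx)cos(n'x) dx = ½∫_0^π [sin((n+n')x) + sin((n−n')x)] dx, which is 0 when n+n' is even and 2n/(n²−n'²) when n+n' is odd (it need not vanish on (0, π)).
  u² squared terms: (2)²·∫sin(5x)² dx = 4·π/2 = 2*π;  (4)²·∫cos(x)² dx = 16·π/2 = 8*π.
  u² cross terms: 2·(2)·(4)·∫sin(5x)·cos(x) dx = 16·(0) = 0.
  So ∫_0^π u² dx = 2*π + 8*π + 0 = 10*π.
  (u')² squared terms: (-4)²·∫sin(x)² dx = 16·π/2 = 8*π;  (10)²·∫cos(5x)² dx = 100·π/2 = 50*π.
  (u')² cross terms: 2·(-4)·(10)·∫sin(x)·cos(5x) dx = -80·(0) = 0.
  So ∫_0^π (u')² dx = 8*π + 50*π + 0 = 58*π.
||u||_{H^1}^2 = (10*π) + (58*π) = 68*π.


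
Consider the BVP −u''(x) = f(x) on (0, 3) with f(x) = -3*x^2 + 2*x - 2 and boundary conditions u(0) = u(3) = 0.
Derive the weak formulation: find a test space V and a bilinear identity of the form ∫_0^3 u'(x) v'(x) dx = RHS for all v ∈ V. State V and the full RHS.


V = H^1_0(0, 3) (so v(0) = v(3) = 0); weak form: ∫_0^3 u'v' dx = ∫_0^3 (-3*x^2 + 2*x - 2) v dx for all v ∈ V.

Multiply both sides by a test function v and integrate from 0 to 3:
  ∫_0^3 −u''(x) v(x) dx = ∫_0^3 f(x) v(x) dx.
Integrate the LHS by parts once:
  ∫_0^3 −u'' v dx = −[u'(x) v(x)]_0^3 + ∫_0^3 u'(x) v'(x) dx.
Thus ∫_0^3 u'(x) v'(x) dx = ∫_0^3 f(x) v(x) dx + [u'(x) v(x)]_0^3.
Choose V so that boundary terms are either known or forced to vanish.
u is Dirichlet: u(0) = u(3) = 0. Let V = H^1_0(0, 3); then v(0) = v(3) = 0, and [u' v]_0^3 = 0.
Weak formulation: find u (satisfying any essential BC) such that ∫_0^3 u'(x) v'(x) dx = ∫_0^3 f v dx for all v ∈ V.
Substituting f(x) = -3*x^2 + 2*x - 2, the right-hand side is ∫_0^3 (-3*x^2 + 2*x - 2) v dx.


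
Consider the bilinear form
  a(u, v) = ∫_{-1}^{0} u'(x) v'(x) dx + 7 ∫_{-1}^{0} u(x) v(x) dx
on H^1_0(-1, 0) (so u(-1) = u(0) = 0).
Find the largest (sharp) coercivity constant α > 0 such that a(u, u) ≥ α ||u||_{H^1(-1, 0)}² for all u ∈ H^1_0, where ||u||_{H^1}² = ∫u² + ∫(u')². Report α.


α = 1

Coercivity of a(·,·) on H^1_0(-1, 0) means a(u, u) ≥ α ||u||_{H^1}² for every u ∈ H^1_0.
The interval has length L = 1, and Poincaré/coercivity depend only on L. Here a(u, u) = ∫(u')² + (7)·∫u².
Here c = 7 ≥ 1, so a(u,u) = ∫(u')² + c∫u² ≥ ∫(u')² + ∫u² = ||u||_{H^1}², i.e. α = 1 works. No larger α is possible: a(u,u) ≥ α||u||_{H^1}² means (1−α)∫(u')² ≥ (α−c)∫u², and for the modes u_n = sin(nπ(x−x₀)/L) (x₀ the left endpoint) one has ∫u_n²/∫(u_n')² = (L/(nπ))² → 0, so a(u_n,u_n)/||u_n||_{H^1}² → 1. Hence the optimal constant is α = 1.
Therefore α = 1.


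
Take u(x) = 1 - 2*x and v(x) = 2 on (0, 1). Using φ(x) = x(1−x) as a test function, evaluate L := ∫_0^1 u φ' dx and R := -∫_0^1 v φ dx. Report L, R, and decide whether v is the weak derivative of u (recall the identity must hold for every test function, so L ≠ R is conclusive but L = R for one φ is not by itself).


LHS = 1/3, RHS = -1/3. No, v is not the weak derivative of u.

u(x) = 1 - 2*x, classical derivative u'(x) = -2.
φ(x) = x(1−x), so φ'(x) = 1 - 2*x.
Note φ(0) = φ(1) = 0, so the boundary term u·φ vanishes.
LHS = ∫_0^1 u(x) φ'(x) dx = ∫_0^1 (4*x^2 - 4*x + 1) dx. Term by term:
  ∫_0^1 4*x^2 dx = 4/3;  ∫_0^1 -4*x dx = -2;  ∫_0^1 1 dx = 1.
Sum: 4/3 − 2 + 1 = 1/3.
So LHS = 1/3.
∫_0^1 v(x) φ(x) dx = ∫_0^1 (-2*x^2 + 2*x) dx. Term by term:
  ∫_0^1 -2*x^2 dx = -2/3;  ∫_0^1 2*x dx = 1.
Sum: -2/3 + 1 = 1/3.
So RHS = -∫_0^1 v(x) φ(x) dx = -1/3.
LHS − RHS = 2/3 ≠ 0, so the identity fails.
(For a valid weak derivative the identity must hold for EVERY test function, in particular this one. The failure shows v is NOT the weak derivative of u.)
Correct weak derivative would be u'(x) = -2.


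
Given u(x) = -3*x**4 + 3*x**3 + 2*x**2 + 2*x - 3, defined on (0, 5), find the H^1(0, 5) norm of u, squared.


||u||_{H^1}^2 = 176516785/84

The H^1 norm (squared) on an interval (0, L) is
  ||u||_{H^1}^2 = ∫_0^L u(x)^2 dx + ∫_0^L u'(x)^2 dx.
Compute u'(x) = -12*x**3 + 9*x**2 + 4*x + 2.
Then u(x)^2 = 9*x**8 - 18*x**7 - 3*x**6 + 34*x**4 - 10*x**3 - 8*x**2 - 12*x + 9 and u'(x)^2 = 144*x**6 - 216*x**5 - 15*x**4 + 24*x**3 + 52*x**2 + 16*x + 4.
Integrate each monomial from 0 to 5 using ∫_0^5 c·x^n dx = c·5^(n+1)/(n+1):
  ∫_0^5 u(x)^2 dx = ∫_0^5 (9*x^8 - 18*x^7 - 3*x^6 + 34*x^4 - 10*x^3 - 8*x^2 - 12*x + 9) dx. Term by term:
    ∫_0^5 9*x^8 dx = 1953125;  ∫_0^5 -18*x^7 dx = -3515625/4;  ∫_0^5 -3*x^6 dx = -234375/7;
    ∫_0^5 34*x^4 dx = 21250;  ∫_0^5 -10*x^3 dx = -3125/2;  ∫_0^5 -8*x^2 dx = -1000/3;
    ∫_0^5 -12*x dx = -150;  ∫_0^5 9 dx = 45.
  Sum: 1953125 − 3515625/4 − 234375/7 + 21250 − 3125/2 − 1000/3 − 150 + 45 = 89038805/84.
  ∫_0^5 u'(x)^2 dx = ∫_0^5 (144*x^6 - 216*x^5 - 15*x^4 + 24*x^3 + 52*x^2 + 16*x + 4) dx. Term by term:
    ∫_0^5 144*x^6 dx = 11250000/7;  ∫_0^5 -216*x^5 dx = -562500;  ∫_0^5 -15*x^4 dx = -9375;
    ∫_0^5 24*x^3 dx = 3750;  ∫_0^5 52*x^2 dx = 6500/3;  ∫_0^5 16*x dx = 200;
    ∫_0^5 4 dx = 20.
  Sum: 11250000/7 − 562500 − 9375 + 3750 + 6500/3 + 200 + 20 = 21869495/21.
Adding: ||u||_{H^1}^2 = 89038805/84 + 21869495/21 = 176516785/84.


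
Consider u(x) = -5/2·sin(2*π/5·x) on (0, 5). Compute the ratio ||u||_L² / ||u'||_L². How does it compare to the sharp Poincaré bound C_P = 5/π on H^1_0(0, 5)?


||u||_L² / ||u'||_L² = 5/(2*π) < C_P = 5/π.

u(x) = -5/2·sin(2*π/5·x), so u'(x) = -π*cos(2*π*x/5).
Writing u(x) = A·sin(kπx/L) with A = -5/2 and k = 2, use ∫_0^L sin²(kπx/L) dx = L/2 and ∫_0^L cos²(kπx/L) dx = L/2.
u² = 25/4·sin²(2*π/5·x) and (u')² = π^2·cos²(2*π/5·x), and each of sin², cos² integrates to L/2 = 5/2 over (0, 5).
∫_0^5 u² dx = 125/8, so ||u||_L² = 5*sqrt(10)/4.
∫_0^5 (u')² dx = 5*π^2/2, so ||u'||_L² = sqrt(10)*π/2.
Ratio ||u||_L² / ||u'||_L² = 5/(2*π).
Sharp Poincaré constant on H^1_0(0, 5) is C_P = L/π = 5/π, achieved by sin(π/5·x).
This is the k = 2 harmonic; the ratio L/(kπ) is strictly less than C_P = L/π, consistent with the sharp inequality ||u||_L² ≤ C_P ||u'||_L².


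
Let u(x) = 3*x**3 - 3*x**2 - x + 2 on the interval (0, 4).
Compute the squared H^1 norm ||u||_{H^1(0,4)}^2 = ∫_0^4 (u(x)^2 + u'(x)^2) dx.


||u||_{H^1}^2 = 2147636/105

The H^1 norm (squared) on an interval (0, L) is
  ||u||_{H^1}^2 = ∫_0^L u(x)^2 dx + ∫_0^L u'(x)^2 dx.
Compute u'(x) = 9*x**2 - 6*x - 1.
Then u(x)^2 = 9*x**6 - 18*x**5 + 3*x**4 + 18*x**3 - 11*x**2 - 4*x + 4 and u'(x)^2 = 81*x**4 - 108*x**3 + 18*x**2 + 12*x + 1.
Integrate each monomial from 0 to 4 using ∫_0^4 c·x^n dx = c·4^(n+1)/(n+1):
  ∫_0^4 u(x)^2 dx = ∫_0^4 (9*x^6 - 18*x^5 + 3*x^4 + 18*x^3 - 11*x^2 - 4*x + 4) dx. Term by term:
    ∫_0^4 9*x^6 dx = 147456/7;  ∫_0^4 -18*x^5 dx = -12288;  ∫_0^4 3*x^4 dx = 3072/5;
    ∫_0^4 18*x^3 dx = 1152;  ∫_0^4 -11*x^2 dx = -704/3;  ∫_0^4 -4*x dx = -32;
    ∫_0^4 4 dx = 16.
  Sum: 147456/7 − 12288 + 3072/5 + 1152 − 704/3 − 32 + 16 = 1080752/105.
  ∫_0^4 u'(x)^2 dx = ∫_0^4 (81*x^4 - 108*x^3 + 18*x^2 + 12*x + 1) dx. Term by term:
    ∫_0^4 81*x^4 dx = 82944/5;  ∫_0^4 -108*x^3 dx = -6912;  ∫_0^4 18*x^2 dx = 384;
    ∫_0^4 12*x dx = 96;  ∫_0^4 1 dx = 4.
  Sum: 82944/5 − 6912 + 384 + 96 + 4 = 50804/5.
Adding: ||u||_{H^1}^2 = 1080752/105 + 50804/5 = 2147636/105.


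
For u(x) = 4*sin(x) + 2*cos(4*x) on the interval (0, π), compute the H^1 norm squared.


||u||_{H^1(0,π)}^2 = -544/15 + 50*π

u'(x) = -8*sin(4*x) + 4*cos(x).
Expand u² and (u')² and integrate term by term on (0, π), using: for integers n ≥ 1, ∫_0^π sin²(nx) dx = ∫_0^π cos²(nx) dx = π/2; for n ≠ n', ∫_0^π sin(nx)sin(n'x) dx = ∫_0^π cos(nx)cos(n'x) dx = 0; and by product-to-sum, ∫_0^π sin(nx)cos(n'x) dx = ½∫_0^π [sin((n+n')x) + sin((n−n')x)] dx, which is 0 when n+n' is even and 2n/(n²−n'²) when n+n' is odd (it need not vanish on (0, π)).
  u² squared terms: (2)²·∫cos(4x)² dx = 4·π/2 = 2*π;  (4)²·∫sin(x)² dx = 16·π/2 = 8*π.
  u² cross terms: 2·(2)·(4)·∫cos(4x)·sin(x) dx = 16·(-2/15) = -32/15.
  So ∫_0^π u² dx = 2*π + 8*π − 32/15 = -32/15 + 10*π.
  (u')² squared terms: (-8)²·∫sin(4x)² dx = 64·π/2 = 32*π;  (4)²·∫cos(x)² dx = 16·π/2 = 8*π.
  (u')² cross terms: 2·(-8)·(4)·∫sin(4x)·cos(x) dx = -64·(8/15) = -512/15.
  So ∫_0^π (u')² dx = 32*π + 8*π − 512/15 = -512/15 + 40*π.
||u||_{H^1}^2 = (-32/15 + 10*π) + (-512/15 + 40*π) = -544/15 + 50*π.


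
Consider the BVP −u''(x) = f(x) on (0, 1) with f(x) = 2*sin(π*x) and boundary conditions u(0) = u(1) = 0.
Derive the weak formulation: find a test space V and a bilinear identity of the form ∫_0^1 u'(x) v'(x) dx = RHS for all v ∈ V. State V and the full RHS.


V = H^1_0(0, 1) (so v(0) = v(1) = 0); weak form: ∫_0^1 u'v' dx = ∫_0^1 (2*sin(π*x)) v dx for all v ∈ V.

Multiply both sides by a test function v and integrate from 0 to 1:
  ∫_0^1 −u''(x) v(x) dx = ∫_0^1 f(x) v(x) dx.
Integrate the LHS by parts once:
  ∫_0^1 −u'' v dx = −[u'(x) v(x)]_0^1 + ∫_0^1 u'(x) v'(x) dx.
Thus ∫_0^1 u'(x) v'(x) dx = ∫_0^1 f(x) v(x) dx + [u'(x) v(x)]_0^1.
Choose V so that boundary terms are either known or forced to vanish.
u is Dirichlet: u(0) = u(1) = 0. Let V = H^1_0(0, 1); then v(0) = v(1) = 0, and [u' v]_0^1 = 0.
Weak formulation: find u (satisfying any essential BC) such that ∫_0^1 u'(x) v'(x) dx = ∫_0^1 f v dx for all v ∈ V.
Substituting f(x) = 2*sin(π*x), the right-hand side is ∫_0^1 (2*sin(π*x)) v dx.


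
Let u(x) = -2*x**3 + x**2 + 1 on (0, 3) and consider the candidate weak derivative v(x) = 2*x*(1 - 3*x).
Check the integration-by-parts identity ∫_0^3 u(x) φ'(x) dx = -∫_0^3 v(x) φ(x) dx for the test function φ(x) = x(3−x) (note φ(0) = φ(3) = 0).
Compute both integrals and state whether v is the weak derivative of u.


LHS = 297/5, RHS = 297/5. Yes, v = u' weakly.

u(x) = -2*x**3 + x**2 + 1, classical derivative u'(x) = -6*x**2 + 2*x.
φ(x) = x(3−x), so φ'(x) = 3 - 2*x.
Note φ(0) = φ(3) = 0, so the boundary term u·φ vanishes.
LHS = ∫_0^3 u(x) φ'(x) dx = ∫_0^3 (4*x^4 - 8*x^3 + 3*x^2 - 2*x + 3) dx. Term by term:
  ∫_0^3 4*x^4 dx = 972/5;  ∫_0^3 -8*x^3 dx = -162;  ∫_0^3 3*x^2 dx = 27;
  ∫_0^3 -2*x dx = -9;  ∫_0^3 3 dx = 9.
Sum: 972/5 − 162 + 27 − 9 + 9 = 297/5.
So LHS = 297/5.
∫_0^3 v(x) φ(x) dx = ∫_0^3 (6*x^4 - 20*x^3 + 6*x^2) dx. Term by term:
  ∫_0^3 6*x^4 dx = 1458/5;  ∫_0^3 -20*x^3 dx = -405;  ∫_0^3 6*x^2 dx = 54.
Sum: 1458/5 − 405 + 54 = -297/5.
So RHS = -∫_0^3 v(x) φ(x) dx = 297/5.
LHS = RHS, so the identity holds for this test φ.
Moreover u is smooth here and v(x) = u'(x) = -6*x**2 + 2*x pointwise, so the identity holds for every test function. Hence v is the weak derivative of u.


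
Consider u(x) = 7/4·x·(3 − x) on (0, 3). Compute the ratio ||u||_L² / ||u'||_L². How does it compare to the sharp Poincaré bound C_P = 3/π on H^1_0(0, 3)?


||u||_L² / ||u'||_L² = 3*sqrt(10)/10 < C_P = 3/π.

u(x) = 7/4·x·(3 − x), so u'(x) = 21/4 - 7*x/2.
u(x) = 7/4·x·(3 − x) vanishes at x = 0 and x = 3, so u ∈ H^1_0(0, 3). Differentiate via the product rule and integrate the resulting polynomials term by term.
  ∫_0^3 u² dx = ∫_0^3 (49*x^4/16 - 147*x^3/8 + 441*x^2/16) dx. Term by term:
    ∫_0^3 49*x^4/16 dx = 11907/80;  ∫_0^3 -147*x^3/8 dx = -11907/32;  ∫_0^3 441*x^2/16 dx = 3969/16.
  Sum: 11907/80 − 11907/32 + 3969/16 = 3969/160.
  ∫_0^3 (u')² dx = ∫_0^3 (49*x^2/4 - 147*x/4 + 441/16) dx. Term by term:
    ∫_0^3 49*x^2/4 dx = 441/4;  ∫_0^3 -147*x/4 dx = -1323/8;  ∫_0^3 441/16 dx = 1323/16.
  Sum: 441/4 − 1323/8 + 1323/16 = 441/16.
∫_0^3 u² dx = 3969/160, so ||u||_L² = 63*sqrt(10)/40.
∫_0^3 (u')² dx = 441/16, so ||u'||_L² = 21/4.
Ratio ||u||_L² / ||u'||_L² = 3*sqrt(10)/10.
Sharp Poincaré constant on H^1_0(0, 3) is C_P = L/π = 3/π, achieved by sin(π/3·x).
A polynomial bump cannot attain the sharp Poincaré constant (only the first sine eigenfunction does), so the ratio is strictly less than C_P, consistent with ||u||_L² ≤ C_P ||u'||_L².


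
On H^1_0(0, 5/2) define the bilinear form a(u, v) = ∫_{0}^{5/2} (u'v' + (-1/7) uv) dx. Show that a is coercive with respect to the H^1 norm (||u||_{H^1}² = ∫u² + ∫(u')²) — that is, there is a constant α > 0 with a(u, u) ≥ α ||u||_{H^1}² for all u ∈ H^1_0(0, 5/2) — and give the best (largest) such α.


α = (-25 + 28*π^2)/(7*(25 + 4*π^2))

Coercivity of a(·,·) on H^1_0(0, 5/2) means a(u, u) ≥ α ||u||_{H^1}² for every u ∈ H^1_0.
The interval has length L = 5/2, and Poincaré/coercivity depend only on L. Here a(u, u) = ∫(u')² + (-1/7)·∫u².
Here c = -1/7 < 0 with |c| < (π/L)² = 4*π^2/25, so coercivity still holds. The condition a(u,u) ≥ α||u||_{H^1}² reads (1−α)∫(u')² ≥ (α−c)∫u². Any admissible α is ≤ 1 (rapidly oscillating u have ∫u²/∫(u')² → 0), and α = 1 would force 0 ≥ (1−c)∫u², impossible since c < 1; so 1−α > 0. By the sharp Poincaré inequality on H^1_0 of an interval of length L, ∫(u')² ≥ (π/L)²∫u² with equality for the first sine mode sin(π(x−x₀)/L) (x₀ the left endpoint), so the inequality holds for all u iff (1−α)(π/L)² ≥ α − c, i.e. α ≤ ((π/L)² + c)/((π/L)² + 1) = (1 + c(L/π)²)/(1 + (L/π)²). (Direct route, valid since c ≤ 0: Poincaré gives c∫u² ≥ c(L/π)²∫(u')², so a(u,u) ≥ (1 + c(L/π)²)∫(u')², while ||u||_{H^1}² ≤ (1 + (L/π)²)∫(u')²; dividing yields the same α.) With (π/L)² = 4*π^2/25 and c = -1/7, the largest admissible constant is α = ((π/L)² + c)/((π/L)² + 1).
Simplifying, α = (-25 + 28*π^2)/(7*(25 + 4*π^2)).


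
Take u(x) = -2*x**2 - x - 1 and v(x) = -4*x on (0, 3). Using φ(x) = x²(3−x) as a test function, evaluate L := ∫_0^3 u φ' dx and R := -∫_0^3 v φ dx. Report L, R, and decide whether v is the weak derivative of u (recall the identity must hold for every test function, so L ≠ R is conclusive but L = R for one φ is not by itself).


LHS = 1107/20, RHS = 243/5. No, v is not the weak derivative of u.

u(x) = -2*x**2 - x - 1, classical derivative u'(x) = -4*x - 1.
φ(x) = x²(3−x), so φ'(x) = 3*x*(2 - x).
Note φ(0) = φ(3) = 0, so the boundary term u·φ vanishes.
LHS = ∫_0^3 u(x) φ'(x) dx = ∫_0^3 (6*x^4 - 9*x^3 - 3*x^2 - 6*x) dx. Term by term:
  ∫_0^3 6*x^4 dx = 1458/5;  ∫_0^3 -9*x^3 dx = -729/4;  ∫_0^3 -3*x^2 dx = -27;
  ∫_0^3 -6*x dx = -27.
Sum: 1458/5 − 729/4 − 27 − 27 = 1107/20.
So LHS = 1107/20.
∫_0^3 v(x) φ(x) dx = ∫_0^3 (4*x^4 - 12*x^3) dx. Term by term:
  ∫_0^3 4*x^4 dx = 972/5;  ∫_0^3 -12*x^3 dx = -243.
Sum: 972/5 − 243 = -243/5.
So RHS = -∫_0^3 v(x) φ(x) dx = 243/5.
LHS − RHS = 27/4 ≠ 0, so the identity fails.
(For a valid weak derivative the identity must hold for EVERY test function, in particular this one. The failure shows v is NOT the weak derivative of u.)
Correct weak derivative would be u'(x) = -4*x - 1.


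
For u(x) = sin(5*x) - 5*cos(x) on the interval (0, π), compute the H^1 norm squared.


||u||_{H^1(0,π)}^2 = 38*π

u'(x) = 5*sin(x) + 5*cos(5*x).
Expand u² and (u')² and integrate term by term on (0, π), using: for integers n ≥ 1, ∫_0^π sin²(nx) dx = ∫_0^π cos²(nx) dx = π/2; for n ≠ n', ∫_0^π sin(nx)sin(n'x) dx = ∫_0^π cos(nx)cos(n'x) dx = 0; and by product-to-sum, ∫_0^π sin(nx)cos(n'x) dx = ½∫_0^π [sin((n+n')x) + sin((n−n')x)] dx, which is 0 when n+n' is even and 2n/(n²−n'²) when n+n' is odd (it need not vanish on (0, π)).
  u² squared terms: (-5)²·∫cos(x)² dx = 25·π/2 = 25*π/2;  (1)²·∫sin(5x)² dx = 1·π/2 = π/2.
  u² cross terms: 2·(-5)·(1)·∫cos(x)·sin(5x) dx = -10·(0) = 0.
  So ∫_0^π u² dx = 25*π/2 + π/2 + 0 = 13*π.
  (u')² squared terms: (5)²·∫cos(5x)² dx = 25·π/2 = 25*π/2;  (5)²·∫sin(x)² dx = 25·π/2 = 25*π/2.
  (u')² cross terms: 2·(5)·(5)·∫cos(5x)·sin(x) dx = 50·(0) = 0.
  So ∫_0^π (u')² dx = 25*π/2 + 25*π/2 + 0 = 25*π.
||u||_{H^1}^2 = (13*π) + (25*π) = 38*π.


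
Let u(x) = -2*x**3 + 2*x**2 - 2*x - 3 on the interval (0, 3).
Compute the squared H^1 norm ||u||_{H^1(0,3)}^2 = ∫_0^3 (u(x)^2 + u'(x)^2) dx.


||u||_{H^1}^2 = 70998/35

The H^1 norm (squared) on an interval (0, L) is
  ||u||_{H^1}^2 = ∫_0^L u(x)^2 dx + ∫_0^L u'(x)^2 dx.
Compute u'(x) = -6*x**2 + 4*x - 2.
Then u(x)^2 = 4*x**6 - 8*x**5 + 12*x**4 + 4*x**3 - 8*x**2 + 12*x + 9 and u'(x)^2 = 36*x**4 - 48*x**3 + 40*x**2 - 16*x + 4.
Integrate each monomial from 0 to 3 using ∫_0^3 c·x^n dx = c·3^(n+1)/(n+1):
  ∫_0^3 u(x)^2 dx = ∫_0^3 (4*x^6 - 8*x^5 + 12*x^4 + 4*x^3 - 8*x^2 + 12*x + 9) dx. Term by term:
    ∫_0^3 4*x^6 dx = 8748/7;  ∫_0^3 -8*x^5 dx = -972;  ∫_0^3 12*x^4 dx = 2916/5;
    ∫_0^3 4*x^3 dx = 81;  ∫_0^3 -8*x^2 dx = -72;  ∫_0^3 12*x dx = 54;
    ∫_0^3 9 dx = 27.
  Sum: 8748/7 − 972 + 2916/5 + 81 − 72 + 54 + 27 = 33282/35.
  ∫_0^3 u'(x)^2 dx = ∫_0^3 (36*x^4 - 48*x^3 + 40*x^2 - 16*x + 4) dx. Term by term:
    ∫_0^3 36*x^4 dx = 8748/5;  ∫_0^3 -48*x^3 dx = -972;  ∫_0^3 40*x^2 dx = 360;
    ∫_0^3 -16*x dx = -72;  ∫_0^3 4 dx = 12.
  Sum: 8748/5 − 972 + 360 − 72 + 12 = 5388/5.
Adding: ||u||_{H^1}^2 = 33282/35 + 5388/5 = 70998/35.


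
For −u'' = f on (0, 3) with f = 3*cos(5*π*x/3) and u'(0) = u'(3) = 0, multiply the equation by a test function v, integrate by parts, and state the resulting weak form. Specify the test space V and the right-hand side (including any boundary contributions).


V = H^1(0, 3) (no boundary constraint on v; u is determined up to an additive constant); weak form: ∫_0^3 u'v' dx = ∫_0^3 (3*cos(5*π*x/3)) v dx for all v ∈ V.

Multiply both sides by a test function v and integrate from 0 to 3:
  ∫_0^3 −u''(x) v(x) dx = ∫_0^3 f(x) v(x) dx.
Integrate the LHS by parts once:
  ∫_0^3 −u'' v dx = −[u'(x) v(x)]_0^3 + ∫_0^3 u'(x) v'(x) dx.
Thus ∫_0^3 u'(x) v'(x) dx = ∫_0^3 f(x) v(x) dx + [u'(x) v(x)]_0^3.
Choose V so that boundary terms are either known or forced to vanish.
u has homogeneous Neumann: u'(0) = u'(3) = 0. So [u' v]_0^3 = 0·v(3) − 0·v(0) = 0 for any v; take V = H^1(0, 3).
Weak formulation: find u (satisfying any essential BC) such that ∫_0^3 u'(x) v'(x) dx = ∫_0^3 f v dx for all v ∈ V (homogeneous Neumann, so boundary terms vanish).
Substituting f(x) = 3*cos(5*π*x/3), the right-hand side is ∫_0^3 (3*cos(5*π*x/3)) v dx.
Compatibility check (pure Neumann): taking v ≡ 1 ∈ V gives 0 = ∫_0^3 f dx + (0) − (0), i.e. ∫_0^3 f dx must equal u'(0) − u'(3) = 0. Indeed ∫_0^3 (3*cos(5*π*x/3)) dx = 0, so the data are compatible. The solution is then unique only up to an additive constant (fix it e.g. by requiring ∫_0^3 u dx = 0).


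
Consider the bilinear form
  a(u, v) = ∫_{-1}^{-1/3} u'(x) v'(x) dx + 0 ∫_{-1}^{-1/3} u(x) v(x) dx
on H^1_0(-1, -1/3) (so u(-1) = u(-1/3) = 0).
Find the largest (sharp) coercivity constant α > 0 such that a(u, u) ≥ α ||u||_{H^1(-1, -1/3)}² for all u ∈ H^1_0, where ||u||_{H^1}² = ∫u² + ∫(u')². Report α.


α = 9*π^2/(4 + 9*π^2)

Coercivity of a(·,·) on H^1_0(-1, -1/3) means a(u, u) ≥ α ||u||_{H^1}² for every u ∈ H^1_0.
The interval has length L = 2/3, and Poincaré/coercivity depend only on L. Here a(u, u) = ∫(u')² + (0)·∫u².
Here c = 0, so a(u,u) = ∫(u')² alone. The condition a(u,u) ≥ α||u||_{H^1}² reads (1−α)∫(u')² ≥ (α−c)∫u². Any admissible α is ≤ 1 (rapidly oscillating u have ∫u²/∫(u')² → 0), and α = 1 would force 0 ≥ (1−c)∫u², impossible since c < 1; so 1−α > 0. By the sharp Poincaré inequality on H^1_0 of an interval of length L, ∫(u')² ≥ (π/L)²∫u² with equality for the first sine mode sin(π(x−x₀)/L) (x₀ the left endpoint), so the inequality holds for all u iff (1−α)(π/L)² ≥ α − c, i.e. α ≤ ((π/L)² + c)/((π/L)² + 1) = (1 + c(L/π)²)/(1 + (L/π)²). (Direct route, valid since c ≤ 0: Poincaré gives c∫u² ≥ c(L/π)²∫(u')², so a(u,u) ≥ (1 + c(L/π)²)∫(u')², while ||u||_{H^1}² ≤ (1 + (L/π)²)∫(u')²; dividing yields the same α.) With (π/L)² = 9*π^2/4 and c = 0, the largest admissible constant is α = ((π/L)² + c)/((π/L)² + 1).
Simplifying, α = 9*π^2/(4 + 9*π^2).


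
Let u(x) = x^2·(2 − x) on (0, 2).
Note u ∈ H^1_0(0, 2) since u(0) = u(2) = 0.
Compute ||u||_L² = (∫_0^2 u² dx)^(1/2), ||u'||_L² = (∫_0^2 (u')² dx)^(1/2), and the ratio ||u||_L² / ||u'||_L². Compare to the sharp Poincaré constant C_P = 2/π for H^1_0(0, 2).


||u||_L² / ||u'||_L² = sqrt(14)/7 < C_P = 2/π.

u(x) = x^2·(2 − x), so u'(x) = x*(4 - 3*x).
u(x) = x^2·(2 − x) vanishes at x = 0 and x = 2, so u ∈ H^1_0(0, 2). Differentiate via the product rule and integrate the resulting polynomials term by term.
  ∫_0^2 u² dx = ∫_0^2 (x^6 - 4*x^5 + 4*x^4) dx. Term by term:
    ∫_0^2 x^6 dx = 128/7;  ∫_0^2 -4*x^5 dx = -128/3;  ∫_0^2 4*x^4 dx = 128/5.
  Sum: 128/7 − 128/3 + 128/5 = 128/105.
  ∫_0^2 (u')² dx = ∫_0^2 (9*x^4 - 24*x^3 + 16*x^2) dx. Term by term:
    ∫_0^2 9*x^4 dx = 288/5;  ∫_0^2 -24*x^3 dx = -96;  ∫_0^2 16*x^2 dx = 128/3.
  Sum: 288/5 − 96 + 128/3 = 64/15.
∫_0^2 u² dx = 128/105, so ||u||_L² = 8*sqrt(210)/105.
∫_0^2 (u')² dx = 64/15, so ||u'||_L² = 8*sqrt(15)/15.
Ratio ||u||_L² / ||u'||_L² = sqrt(14)/7.
Sharp Poincaré constant on H^1_0(0, 2) is C_P = L/π = 2/π, achieved by sin(π/2·x).
A polynomial bump cannot attain the sharp Poincaré constant (only the first sine eigenfunction does), so the ratio is strictly less than C_P, consistent with ||u||_L² ≤ C_P ||u'||_L².


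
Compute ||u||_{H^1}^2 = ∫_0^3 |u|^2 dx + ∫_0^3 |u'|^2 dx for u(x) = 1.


||u||_{H^1}^2 = 3

The H^1 norm (squared) on an interval (0, L) is
  ||u||_{H^1}^2 = ∫_0^L u(x)^2 dx + ∫_0^L u'(x)^2 dx.
Compute u'(x) = 0.
Then u(x)^2 = 1 and u'(x)^2 = 0.
Integrate each monomial from 0 to 3 using ∫_0^3 c·x^n dx = c·3^(n+1)/(n+1):
  ∫_0^3 u(x)^2 dx = ∫_0^3 (1) dx. Term by term:
    ∫_0^3 1 dx = 3.
  ∫_0^3 u'(x)^2 dx = ∫_0^3 (0) dx. Term by term:
    ∫_0^3 0 dx = 0.
Adding: ||u||_{H^1}^2 = 3 + 0 = 3.


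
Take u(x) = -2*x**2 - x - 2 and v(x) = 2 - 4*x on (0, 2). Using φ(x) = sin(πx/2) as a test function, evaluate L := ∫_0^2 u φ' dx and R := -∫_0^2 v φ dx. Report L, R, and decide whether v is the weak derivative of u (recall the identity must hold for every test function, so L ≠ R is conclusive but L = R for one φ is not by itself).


LHS = 20/π, RHS = 8/π. No, v is not the weak derivative of u.

u(x) = -2*x**2 - x - 2, classical derivative u'(x) = -4*x - 1.
φ(x) = sin(πx/2), so φ'(x) = π*cos(π*x/2)/2.
Note φ(0) = φ(2) = 0, so the boundary term u·φ vanishes.
LHS = ∫_0^2 u(x) φ'(x) dx = ∫_0^2 (-π*x^2*cos(π*x/2) - π*x*cos(π*x/2)/2 - π*cos(π*x/2)) dx. Term by term:
  ∫_0^2 -π*cos(π*x/2) dx = 0;  ∫_0^2 -π*x^2*cos(π*x/2) dx = 16/π;  ∫_0^2 -π*x*cos(π*x/2)/2 dx = 4/π.
Sum: 0 + 16/π + 4/π = 20/π.
So LHS = 20/π.
∫_0^2 v(x) φ(x) dx = ∫_0^2 (-4*x*sin(π*x/2) + 2*sin(π*x/2)) dx. Term by term:
  ∫_0^2 2*sin(π*x/2) dx = 8/π;  ∫_0^2 -4*x*sin(π*x/2) dx = -16/π.
Sum: 8/π − 16/π = -8/π.
So RHS = -∫_0^2 v(x) φ(x) dx = 8/π.
LHS − RHS = 12/π ≠ 0, so the identity fails.
(For a valid weak derivative the identity must hold for EVERY test function, in particular this one. The failure shows v is NOT the weak derivative of u.)
Correct weak derivative would be u'(x) = -4*x - 1.


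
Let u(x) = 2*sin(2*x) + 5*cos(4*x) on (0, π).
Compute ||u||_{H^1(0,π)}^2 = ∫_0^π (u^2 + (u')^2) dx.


||u||_{H^1(0,π)}^2 = 445*π/2

u'(x) = -20*sin(4*x) + 4*cos(2*x).
Expand u² and (u')² and integrate term by term on (0, π), using: for integers n ≥ 1, ∫_0^π sin²(nx) dx = ∫_0^π cos²(nx) dx = π/2; for n ≠ n', ∫_0^π sin(nx)sin(n'x) dx = ∫_0^π cos(nx)cos(n'x) dx = 0; and by product-to-sum, ∫_0^π sin(nx)cos(n'x) dx = ½∫_0^π [sin((n+n')x) + sin((n−n')x)] dx, which is 0 when n+n' is even and 2n/(n²−n'²) when n+n' is odd (it need not vanish on (0, π)).
  u² squared terms: (2)²·∫sin(2x)² dx = 4·π/2 = 2*π;  (5)²·∫cos(4x)² dx = 25·π/2 = 25*π/2.
  u² cross terms: 2·(2)·(5)·∫sin(2x)·cos(4x) dx = 20·(0) = 0.
  So ∫_0^π u² dx = 2*π + 25*π/2 + 0 = 29*π/2.
  (u')² squared terms: (-20)²·∫sin(4x)² dx = 400·π/2 = 200*π;  (4)²·∫cos(2x)² dx = 16·π/2 = 8*π.
  (u')² cross terms: 2·(-20)·(4)·∫sin(4x)·cos(2x) dx = -160·(0) = 0.
  So ∫_0^π (u')² dx = 200*π + 8*π + 0 = 208*π.
||u||_{H^1}^2 = (29*π/2) + (208*π) = 445*π/2.


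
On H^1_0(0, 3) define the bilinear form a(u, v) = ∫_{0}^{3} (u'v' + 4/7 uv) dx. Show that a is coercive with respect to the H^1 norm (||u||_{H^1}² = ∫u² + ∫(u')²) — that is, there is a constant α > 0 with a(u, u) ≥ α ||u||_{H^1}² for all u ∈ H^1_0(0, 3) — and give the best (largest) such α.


α = (36/7 + π^2)/(9 + π^2)

Coercivity of a(·,·) on H^1_0(0, 3) means a(u, u) ≥ α ||u||_{H^1}² for every u ∈ H^1_0.
The interval has length L = 3, and Poincaré/coercivity depend only on L. Here a(u, u) = ∫(u')² + (4/7)·∫u².
Here 0 < c = 4/7 < 1. The condition a(u,u) ≥ α||u||_{H^1}² reads (1−α)∫(u')² ≥ (α−c)∫u². Any admissible α is ≤ 1 (rapidly oscillating u have ∫u²/∫(u')² → 0), and α = 1 would force 0 ≥ (1−c)∫u², impossible since c < 1; so 1−α > 0. By the sharp Poincaré inequality on H^1_0 of an interval of length L, ∫(u')² ≥ (π/L)²∫u² with equality for the first sine mode sin(π(x−x₀)/L) (x₀ the left endpoint), so the inequality holds for all u iff (1−α)(π/L)² ≥ α − c, i.e. α ≤ ((π/L)² + c)/((π/L)² + 1) = (1 + c(L/π)²)/(1 + (L/π)²). With (π/L)² = π^2/9 and c = 4/7, the largest admissible constant is α = ((π/L)² + c)/((π/L)² + 1).
Simplifying, α = (36/7 + π^2)/(9 + π^2).
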